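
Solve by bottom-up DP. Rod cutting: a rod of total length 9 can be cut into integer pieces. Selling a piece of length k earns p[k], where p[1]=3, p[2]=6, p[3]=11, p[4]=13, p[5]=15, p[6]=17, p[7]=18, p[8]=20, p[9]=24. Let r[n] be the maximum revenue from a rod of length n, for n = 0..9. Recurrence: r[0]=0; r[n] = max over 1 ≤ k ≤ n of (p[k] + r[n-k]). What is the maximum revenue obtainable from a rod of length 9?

   n    0    1    2    3    4    5    6    7    8    9
r[n]    0    3    6   11   14   17   22   25   28   33

33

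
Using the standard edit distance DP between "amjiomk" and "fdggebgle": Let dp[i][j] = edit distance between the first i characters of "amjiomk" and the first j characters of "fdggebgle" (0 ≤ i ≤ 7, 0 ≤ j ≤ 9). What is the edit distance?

   ''  f  d  g  g  e  b  g  l  e
''  0  1  2  3  4  5  6  7  8  9
 a  1  1  2  3  4  5  6  7  8  9
 m  2  2  2  3  4  5  6  7  8  9
 j  3  3  3  3  4  5  6  7  8  9
 i  4  4  4  4  4  5  6  7  8  9
 o  5  5  5  5  5  5  6  7  8  9
 m  6  6  6  6  6  6  6  7  8  9
 k  7  7  7  7  7  7  7  7  8  9

9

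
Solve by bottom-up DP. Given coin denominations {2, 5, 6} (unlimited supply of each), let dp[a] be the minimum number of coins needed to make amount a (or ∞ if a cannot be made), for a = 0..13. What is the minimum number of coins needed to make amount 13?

3

 a  0  1  2  3  4  5  6  7  8  9 10 11 12 13
dp  0  -  1  -  2  1  1  2  2  3  2  2  2  3
(- denotes ∞ / unreachable)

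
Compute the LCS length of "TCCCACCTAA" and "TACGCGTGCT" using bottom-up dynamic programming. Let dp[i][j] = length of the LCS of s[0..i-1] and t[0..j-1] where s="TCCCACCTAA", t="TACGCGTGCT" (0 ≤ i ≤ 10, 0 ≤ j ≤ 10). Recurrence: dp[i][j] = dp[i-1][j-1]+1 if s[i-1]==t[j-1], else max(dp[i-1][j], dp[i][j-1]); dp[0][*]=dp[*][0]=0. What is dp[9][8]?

   ''  T  A  C  G  C  G  T  G  C  T
''  0  0  0  0  0  0  0  0  0  0  0
 T  0  1  1  1  1  1  1  1  1  1  1
 C  0  1  1  2  2  2  2  2  2  2  2
 C  0  1  1  2  2  3  3  3  3  3  3
 C  0  1  1  2  2  3  3  3  3  4  4
 A  0  1  2  2  2  3  3  3  3  4  4
 C  0  1  2  3  3  3  3  3  3  4  4
 C  0  1  2  3  3  4  4  4  4  4  4
 T  0  1  2  3  3  4  4  5  5  5  5
 A  0  1  2  3  3  4  4  5  5  5  5
 A  0  1  2  3  3  4  4  5  5  5  5

5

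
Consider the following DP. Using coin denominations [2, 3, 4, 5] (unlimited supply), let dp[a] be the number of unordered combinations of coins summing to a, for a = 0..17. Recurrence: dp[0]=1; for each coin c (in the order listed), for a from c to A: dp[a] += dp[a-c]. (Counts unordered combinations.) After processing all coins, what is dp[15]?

after  coin     0     1     2     3     4     5     6     7     8     9    10    11    12    13    14    15    16    17
          2     1     0     1     0     1     0     1     0     1     0     1     0     1     0     1     0     1     0
          3     1     0     1     1     1     1     2     1     2     2     2     2     3     2     3     3     3     3
          4     1     0     1     1     2     1     3     2     4     3     5     4     7     5     8     7    10     8
          5     1     0     1     1     2     2     3     3     5     5     7     7    10    10    13    14    17    18

14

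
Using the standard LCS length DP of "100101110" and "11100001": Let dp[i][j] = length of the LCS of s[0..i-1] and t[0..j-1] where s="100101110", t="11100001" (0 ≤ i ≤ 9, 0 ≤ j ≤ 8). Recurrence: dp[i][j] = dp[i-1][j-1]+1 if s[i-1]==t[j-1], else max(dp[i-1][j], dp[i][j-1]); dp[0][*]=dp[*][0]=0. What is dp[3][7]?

3

   ''  1  1  1  0  0  0  0  1
''  0  0  0  0  0  0  0  0  0
 1  0  1  1  1  1  1  1  1  1
 0  0  1  1  1  2  2  2  2  2
 0  0  1  1  1  2  3  3  3  3
 1  0  1  2  2  2  3  3  3  4
 0  0  1  2  2  3  3  4  4  4
 1  0  1  2  3  3  3  4  4  5
 1  0  1  2  3  3  3  4  4  5
 1  0  1  2  3  3  3  4  4  5
 0  0  1  2  3  4  4  4  5  5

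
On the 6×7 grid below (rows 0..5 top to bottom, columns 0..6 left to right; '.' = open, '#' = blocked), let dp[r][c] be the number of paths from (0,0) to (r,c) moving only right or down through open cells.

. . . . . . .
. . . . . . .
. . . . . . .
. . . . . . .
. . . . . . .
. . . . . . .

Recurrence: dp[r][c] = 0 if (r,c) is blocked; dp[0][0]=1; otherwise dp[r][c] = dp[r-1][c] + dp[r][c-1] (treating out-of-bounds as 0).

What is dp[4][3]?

r\c   0   1   2   3   4   5   6
  0   1   1   1   1   1   1   1
  1   1   2   3   4   5   6   7
  2   1   3   6  10  15  21  28
  3   1   4  10  20  35  56  84
  4   1   5  15  35  70 126 210
  5   1   6  21  56 126 252 462

35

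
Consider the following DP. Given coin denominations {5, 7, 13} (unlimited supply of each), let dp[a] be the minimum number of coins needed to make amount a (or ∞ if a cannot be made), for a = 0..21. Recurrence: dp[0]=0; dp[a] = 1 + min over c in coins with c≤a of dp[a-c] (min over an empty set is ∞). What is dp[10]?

 a  0  1  2  3  4  5  6  7  8  9 10 11 12 13 14 15 16 17 18 19 20 21
dp  0  -  -  -  -  1  -  1  -  -  2  -  2  1  2  3  -  3  2  3  2  3
(- denotes ∞ / unreachable)

2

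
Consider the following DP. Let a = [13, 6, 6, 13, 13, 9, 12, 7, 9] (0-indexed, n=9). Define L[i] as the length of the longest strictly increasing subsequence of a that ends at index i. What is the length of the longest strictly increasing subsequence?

3

   i    0    1    2    3    4    5    6    7    8
a[i]   13    6    6   13   13    9   12    7    9
L[i]    1    1    1    2    2    2    3    2    3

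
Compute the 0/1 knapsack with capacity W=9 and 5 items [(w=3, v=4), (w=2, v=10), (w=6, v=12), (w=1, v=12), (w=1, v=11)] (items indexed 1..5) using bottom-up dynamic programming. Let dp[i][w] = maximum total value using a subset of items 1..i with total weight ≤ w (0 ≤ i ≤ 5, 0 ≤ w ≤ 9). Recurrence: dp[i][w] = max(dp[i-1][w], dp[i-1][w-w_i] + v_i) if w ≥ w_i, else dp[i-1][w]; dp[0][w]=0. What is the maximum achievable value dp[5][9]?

i\w   0   1   2   3   4   5   6   7   8   9
  0   0   0   0   0   0   0   0   0   0   0
  1   0   0   0   4   4   4   4   4   4   4
  2   0   0  10  10  10  14  14  14  14  14
  3   0   0  10  10  10  14  14  14  22  22
  4   0  12  12  22  22  22  26  26  26  34
  5   0  12  23  23  33  33  33  37  37  37

37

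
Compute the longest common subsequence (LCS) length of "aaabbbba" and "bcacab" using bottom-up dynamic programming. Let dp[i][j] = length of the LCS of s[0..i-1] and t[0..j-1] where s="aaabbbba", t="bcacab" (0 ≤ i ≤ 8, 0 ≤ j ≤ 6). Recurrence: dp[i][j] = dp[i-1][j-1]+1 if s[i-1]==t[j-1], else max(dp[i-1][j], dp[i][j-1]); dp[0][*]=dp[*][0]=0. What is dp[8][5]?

   ''  b  c  a  c  a  b
''  0  0  0  0  0  0  0
 a  0  0  0  1  1  1  1
 a  0  0  0  1  1  2  2
 a  0  0  0  1  1  2  2
 b  0  1  1  1  1  2  3
 b  0  1  1  1  1  2  3
 b  0  1  1  1  1  2  3
 b  0  1  1  1  1  2  3
 a  0  1  1  2  2  2  3

2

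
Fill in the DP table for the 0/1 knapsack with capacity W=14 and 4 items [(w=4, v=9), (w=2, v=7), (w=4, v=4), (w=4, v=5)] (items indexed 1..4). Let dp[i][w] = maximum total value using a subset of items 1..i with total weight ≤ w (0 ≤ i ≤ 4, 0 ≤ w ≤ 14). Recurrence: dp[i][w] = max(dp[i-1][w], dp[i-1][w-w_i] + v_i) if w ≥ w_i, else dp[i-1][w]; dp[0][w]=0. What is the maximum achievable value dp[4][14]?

i\w   0   1   2   3   4   5   6   7   8   9  10  11  12  13  14
  0   0   0   0   0   0   0   0   0   0   0   0   0   0   0   0
  1   0   0   0   0   9   9   9   9   9   9   9   9   9   9   9
  2   0   0   7   7   9   9  16  16  16  16  16  16  16  16  16
  3   0   0   7   7   9   9  16  16  16  16  20  20  20  20  20
  4   0   0   7   7   9   9  16  16  16  16  21  21  21  21  25

25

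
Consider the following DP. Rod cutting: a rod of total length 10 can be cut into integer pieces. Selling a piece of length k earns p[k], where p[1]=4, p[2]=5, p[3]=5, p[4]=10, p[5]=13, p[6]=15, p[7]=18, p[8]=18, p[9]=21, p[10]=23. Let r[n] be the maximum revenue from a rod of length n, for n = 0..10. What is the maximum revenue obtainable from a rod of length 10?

40

   n    0    1    2    3    4    5    6    7    8    9   10
r[n]    0    4    8   12   16   20   24   28   32   36   40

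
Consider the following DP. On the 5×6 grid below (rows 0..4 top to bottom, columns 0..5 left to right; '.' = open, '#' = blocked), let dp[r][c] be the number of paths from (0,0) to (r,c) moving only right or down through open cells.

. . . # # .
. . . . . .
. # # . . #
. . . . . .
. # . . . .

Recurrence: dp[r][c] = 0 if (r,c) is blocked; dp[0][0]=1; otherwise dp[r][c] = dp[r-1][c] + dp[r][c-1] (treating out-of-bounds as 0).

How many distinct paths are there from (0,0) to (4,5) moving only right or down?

25

r\c   0   1   2   3   4   5
  0   1   1   1   0   0   0
  1   1   2   3   3   3   3
  2   1   0   0   3   6   0
  3   1   1   1   4  10  10
  4   1   0   1   5  15  25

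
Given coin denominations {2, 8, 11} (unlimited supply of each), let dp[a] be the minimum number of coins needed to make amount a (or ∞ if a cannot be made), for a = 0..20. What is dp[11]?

1

 a  0  1  2  3  4  5  6  7  8  9 10 11 12 13 14 15 16 17 18 19 20
dp  0  -  1  -  2  -  3  -  1  -  2  1  3  2  4  3  2  4  3  2  4
(- denotes ∞ / unreachable)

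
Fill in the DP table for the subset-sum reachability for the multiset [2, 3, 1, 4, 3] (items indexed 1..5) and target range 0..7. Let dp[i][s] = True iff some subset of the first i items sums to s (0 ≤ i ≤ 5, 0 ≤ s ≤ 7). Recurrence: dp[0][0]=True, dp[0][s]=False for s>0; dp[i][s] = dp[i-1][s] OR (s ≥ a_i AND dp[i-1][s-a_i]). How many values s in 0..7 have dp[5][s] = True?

8

i\s   0   1   2   3   4   5   6   7
  0   T   F   F   F   F   F   F   F
  1   T   F   T   F   F   F   F   F
  2   T   F   T   T   F   T   F   F
  3   T   T   T   T   T   T   T   F
  4   T   T   T   T   T   T   T   T
  5   T   T   T   T   T   T   T   T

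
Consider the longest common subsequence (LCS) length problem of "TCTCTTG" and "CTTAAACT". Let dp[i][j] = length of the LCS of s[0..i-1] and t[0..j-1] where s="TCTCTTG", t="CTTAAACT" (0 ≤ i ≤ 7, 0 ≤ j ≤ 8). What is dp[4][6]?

   ''  C  T  T  A  A  A  C  T
''  0  0  0  0  0  0  0  0  0
 T  0  0  1  1  1  1  1  1  1
 C  0  1  1  1  1  1  1  2  2
 T  0  1  2  2  2  2  2  2  3
 C  0  1  2  2  2  2  2  3  3
 T  0  1  2  3  3  3  3  3  4
 T  0  1  2  3  3  3  3  3  4
 G  0  1  2  3  3  3  3  3  4

2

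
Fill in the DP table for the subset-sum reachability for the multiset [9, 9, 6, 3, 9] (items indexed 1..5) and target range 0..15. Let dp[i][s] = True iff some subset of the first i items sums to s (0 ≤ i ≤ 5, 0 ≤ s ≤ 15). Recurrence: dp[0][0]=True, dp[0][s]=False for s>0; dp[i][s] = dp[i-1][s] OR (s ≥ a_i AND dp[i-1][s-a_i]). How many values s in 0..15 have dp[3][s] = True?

i\s   0   1   2   3   4   5   6   7   8   9  10  11  12  13  14  15
  0   T   F   F   F   F   F   F   F   F   F   F   F   F   F   F   F
  1   T   F   F   F   F   F   F   F   F   T   F   F   F   F   F   F
  2   T   F   F   F   F   F   F   F   F   T   F   F   F   F   F   F
  3   T   F   F   F   F   F   T   F   F   T   F   F   F   F   F   T
  4   T   F   F   T   F   F   T   F   F   T   F   F   T   F   F   T
  5   T   F   F   T   F   F   T   F   F   T   F   F   T   F   F   T

4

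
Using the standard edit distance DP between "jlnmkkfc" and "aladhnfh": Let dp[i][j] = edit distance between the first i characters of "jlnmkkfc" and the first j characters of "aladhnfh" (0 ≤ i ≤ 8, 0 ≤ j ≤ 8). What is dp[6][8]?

   ''  a  l  a  d  h  n  f  h
''  0  1  2  3  4  5  6  7  8
 j  1  1  2  3  4  5  6  7  8
 l  2  2  1  2  3  4  5  6  7
 n  3  3  2  2  3  4  4  5  6
 m  4  4  3  3  3  4  5  5  6
 k  5  5  4  4  4  4  5  6  6
 k  6  6  5  5  5  5  5  6  7
 f  7  7  6  6  6  6  6  5  6
 c  8  8  7  7  7  7  7  6  6

7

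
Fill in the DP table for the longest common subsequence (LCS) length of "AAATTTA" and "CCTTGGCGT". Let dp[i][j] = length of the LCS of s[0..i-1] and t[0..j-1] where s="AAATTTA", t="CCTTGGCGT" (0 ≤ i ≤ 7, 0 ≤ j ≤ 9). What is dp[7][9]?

3

   ''  C  C  T  T  G  G  C  G  T
''  0  0  0  0  0  0  0  0  0  0
 A  0  0  0  0  0  0  0  0  0  0
 A  0  0  0  0  0  0  0  0  0  0
 A  0  0  0  0  0  0  0  0  0  0
 T  0  0  0  1  1  1  1  1  1  1
 T  0  0  0  1  2  2  2  2  2  2
 T  0  0  0  1  2  2  2  2  2  3
 A  0  0  0  1  2  2  2  2  2  3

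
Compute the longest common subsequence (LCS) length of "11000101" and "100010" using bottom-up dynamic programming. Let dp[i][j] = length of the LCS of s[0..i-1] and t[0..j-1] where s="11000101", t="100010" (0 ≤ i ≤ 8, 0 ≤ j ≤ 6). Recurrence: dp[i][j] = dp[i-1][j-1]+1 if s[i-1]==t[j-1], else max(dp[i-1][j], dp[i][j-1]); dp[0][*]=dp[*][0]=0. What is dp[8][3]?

3

   ''  1  0  0  0  1  0
''  0  0  0  0  0  0  0
 1  0  1  1  1  1  1  1
 1  0  1  1  1  1  2  2
 0  0  1  2  2  2  2  3
 0  0  1  2  3  3  3  3
 0  0  1  2  3  4  4  4
 1  0  1  2  3  4  5  5
 0  0  1  2  3  4  5  6
 1  0  1  2  3  4  5  6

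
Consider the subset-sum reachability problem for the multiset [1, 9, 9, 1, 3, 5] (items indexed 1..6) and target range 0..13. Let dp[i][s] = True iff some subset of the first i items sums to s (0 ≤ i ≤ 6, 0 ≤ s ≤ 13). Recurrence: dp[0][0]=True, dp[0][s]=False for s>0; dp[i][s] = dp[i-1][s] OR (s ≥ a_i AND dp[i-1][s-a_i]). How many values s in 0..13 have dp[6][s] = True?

i\s   0   1   2   3   4   5   6   7   8   9  10  11  12  13
  0   T   F   F   F   F   F   F   F   F   F   F   F   F   F
  1   T   T   F   F   F   F   F   F   F   F   F   F   F   F
  2   T   T   F   F   F   F   F   F   F   T   T   F   F   F
  3   T   T   F   F   F   F   F   F   F   T   T   F   F   F
  4   T   T   T   F   F   F   F   F   F   T   T   T   F   F
  5   T   T   T   T   T   T   F   F   F   T   T   T   T   T
  6   T   T   T   T   T   T   T   T   T   T   T   T   T   T

14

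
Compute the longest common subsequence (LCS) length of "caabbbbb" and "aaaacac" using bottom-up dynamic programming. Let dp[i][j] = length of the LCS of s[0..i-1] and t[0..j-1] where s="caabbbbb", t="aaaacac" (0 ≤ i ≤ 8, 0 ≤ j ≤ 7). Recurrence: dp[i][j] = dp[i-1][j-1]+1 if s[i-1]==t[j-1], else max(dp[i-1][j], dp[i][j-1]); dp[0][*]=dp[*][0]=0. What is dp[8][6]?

2

   ''  a  a  a  a  c  a  c
''  0  0  0  0  0  0  0  0
 c  0  0  0  0  0  1  1  1
 a  0  1  1  1  1  1  2  2
 a  0  1  2  2  2  2  2  2
 b  0  1  2  2  2  2  2  2
 b  0  1  2  2  2  2  2  2
 b  0  1  2  2  2  2  2  2
 b  0  1  2  2  2  2  2  2
 b  0  1  2  2  2  2  2  2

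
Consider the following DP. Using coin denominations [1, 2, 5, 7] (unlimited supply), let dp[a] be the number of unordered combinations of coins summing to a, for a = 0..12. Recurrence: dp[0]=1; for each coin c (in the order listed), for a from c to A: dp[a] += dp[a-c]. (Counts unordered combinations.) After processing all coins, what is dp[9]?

10

after  coin     0     1     2     3     4     5     6     7     8     9    10    11    12
          1     1     1     1     1     1     1     1     1     1     1     1     1     1
          2     1     1     2     2     3     3     4     4     5     5     6     6     7
          5     1     1     2     2     3     4     5     6     7     8    10    11    13
          7     1     1     2     2     3     4     5     7     8    10    12    14    17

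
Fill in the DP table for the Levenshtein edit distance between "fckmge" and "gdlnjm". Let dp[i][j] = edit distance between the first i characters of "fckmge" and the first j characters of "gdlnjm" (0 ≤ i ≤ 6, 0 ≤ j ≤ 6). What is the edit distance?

6

   ''  g  d  l  n  j  m
''  0  1  2  3  4  5  6
 f  1  1  2  3  4  5  6
 c  2  2  2  3  4  5  6
 k  3  3  3  3  4  5  6
 m  4  4  4  4  4  5  5
 g  5  4  5  5  5  5  6
 e  6  5  5  6  6  6  6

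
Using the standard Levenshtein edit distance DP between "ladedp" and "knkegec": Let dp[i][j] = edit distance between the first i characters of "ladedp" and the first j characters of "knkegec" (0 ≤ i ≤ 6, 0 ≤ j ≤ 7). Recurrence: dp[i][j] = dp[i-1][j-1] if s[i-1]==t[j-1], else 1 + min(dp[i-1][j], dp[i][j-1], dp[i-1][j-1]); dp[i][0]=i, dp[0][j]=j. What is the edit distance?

   ''  k  n  k  e  g  e  c
''  0  1  2  3  4  5  6  7
 l  1  1  2  3  4  5  6  7
 a  2  2  2  3  4  5  6  7
 d  3  3  3  3  4  5  6  7
 e  4  4  4  4  3  4  5  6
 d  5  5  5  5  4  4  5  6
 p  6  6  6  6  5  5  5  6

6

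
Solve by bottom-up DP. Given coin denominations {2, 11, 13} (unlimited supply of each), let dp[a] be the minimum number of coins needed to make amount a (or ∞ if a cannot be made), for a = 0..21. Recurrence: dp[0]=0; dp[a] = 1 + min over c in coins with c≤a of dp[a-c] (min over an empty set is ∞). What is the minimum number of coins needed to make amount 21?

5

 a  0  1  2  3  4  5  6  7  8  9 10 11 12 13 14 15 16 17 18 19 20 21
dp  0  -  1  -  2  -  3  -  4  -  5  1  6  1  7  2  8  3  9  4 10  5
(- denotes ∞ / unreachable)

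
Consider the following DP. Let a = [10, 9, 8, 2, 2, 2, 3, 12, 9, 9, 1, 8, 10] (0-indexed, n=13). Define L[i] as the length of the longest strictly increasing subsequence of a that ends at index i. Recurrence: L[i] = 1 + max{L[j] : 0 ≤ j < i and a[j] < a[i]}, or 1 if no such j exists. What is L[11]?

3

   i    0    1    2    3    4    5    6    7    8    9   10   11   12
a[i]   10    9    8    2    2    2    3   12    9    9    1    8   10
L[i]    1    1    1    1    1    1    2    3    3    3    1    3    4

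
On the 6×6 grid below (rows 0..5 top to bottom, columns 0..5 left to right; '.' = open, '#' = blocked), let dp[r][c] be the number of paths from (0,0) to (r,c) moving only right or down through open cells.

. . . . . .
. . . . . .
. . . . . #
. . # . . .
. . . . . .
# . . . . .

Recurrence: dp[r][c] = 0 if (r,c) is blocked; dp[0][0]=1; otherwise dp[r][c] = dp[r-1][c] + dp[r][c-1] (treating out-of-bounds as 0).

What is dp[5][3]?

25

r\c   0   1   2   3   4   5
  0   1   1   1   1   1   1
  1   1   2   3   4   5   6
  2   1   3   6  10  15   0
  3   1   4   0  10  25  25
  4   1   5   5  15  40  65
  5   0   5  10  25  65 130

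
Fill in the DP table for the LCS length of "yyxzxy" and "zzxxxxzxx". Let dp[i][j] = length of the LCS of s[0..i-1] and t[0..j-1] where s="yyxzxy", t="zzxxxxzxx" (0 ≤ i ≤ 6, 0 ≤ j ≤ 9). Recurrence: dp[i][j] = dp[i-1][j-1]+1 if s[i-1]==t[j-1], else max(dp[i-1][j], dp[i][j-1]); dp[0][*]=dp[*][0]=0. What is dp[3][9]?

   ''  z  z  x  x  x  x  z  x  x
''  0  0  0  0  0  0  0  0  0  0
 y  0  0  0  0  0  0  0  0  0  0
 y  0  0  0  0  0  0  0  0  0  0
 x  0  0  0  1  1  1  1  1  1  1
 z  0  1  1  1  1  1  1  2  2  2
 x  0  1  1  2  2  2  2  2  3  3
 y  0  1  1  2  2  2  2  2  3  3

1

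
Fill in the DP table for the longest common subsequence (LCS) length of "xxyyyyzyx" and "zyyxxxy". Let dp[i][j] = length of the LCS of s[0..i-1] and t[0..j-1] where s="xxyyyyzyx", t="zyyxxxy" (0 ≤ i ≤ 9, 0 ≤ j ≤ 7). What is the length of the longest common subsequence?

   ''  z  y  y  x  x  x  y
''  0  0  0  0  0  0  0  0
 x  0  0  0  0  1  1  1  1
 x  0  0  0  0  1  2  2  2
 y  0  0  1  1  1  2  2  3
 y  0  0  1  2  2  2  2  3
 y  0  0  1  2  2  2  2  3
 y  0  0  1  2  2  2  2  3
 z  0  1  1  2  2  2  2  3
 y  0  1  2  2  2  2  2  3
 x  0  1  2  2  3  3  3  3

3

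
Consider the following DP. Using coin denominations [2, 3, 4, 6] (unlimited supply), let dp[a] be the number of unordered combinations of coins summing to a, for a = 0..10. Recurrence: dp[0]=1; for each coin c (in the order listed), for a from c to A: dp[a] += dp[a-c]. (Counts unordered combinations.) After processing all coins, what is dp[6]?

4

after  coin     0     1     2     3     4     5     6     7     8     9    10
          2     1     0     1     0     1     0     1     0     1     0     1
          3     1     0     1     1     1     1     2     1     2     2     2
          4     1     0     1     1     2     1     3     2     4     3     5
          6     1     0     1     1     2     1     4     2     5     4     7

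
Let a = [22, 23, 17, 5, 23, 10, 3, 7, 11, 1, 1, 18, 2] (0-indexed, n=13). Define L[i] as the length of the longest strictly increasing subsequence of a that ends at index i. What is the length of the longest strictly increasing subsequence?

4

   i    0    1    2    3    4    5    6    7    8    9   10   11   12
a[i]   22   23   17    5   23   10    3    7   11    1    1   18    2
L[i]    1    2    1    1    2    2    1    2    3    1    1    4    2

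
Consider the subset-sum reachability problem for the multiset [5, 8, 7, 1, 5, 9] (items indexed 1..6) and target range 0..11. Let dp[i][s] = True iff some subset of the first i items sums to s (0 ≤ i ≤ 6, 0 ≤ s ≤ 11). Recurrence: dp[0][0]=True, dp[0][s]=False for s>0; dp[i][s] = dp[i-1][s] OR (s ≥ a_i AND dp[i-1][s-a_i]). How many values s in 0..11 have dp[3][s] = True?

4

i\s   0   1   2   3   4   5   6   7   8   9  10  11
  0   T   F   F   F   F   F   F   F   F   F   F   F
  1   T   F   F   F   F   T   F   F   F   F   F   F
  2   T   F   F   F   F   T   F   F   T   F   F   F
  3   T   F   F   F   F   T   F   T   T   F   F   F
  4   T   T   F   F   F   T   T   T   T   T   F   F
  5   T   T   F   F   F   T   T   T   T   T   T   T
  6   T   T   F   F   F   T   T   T   T   T   T   T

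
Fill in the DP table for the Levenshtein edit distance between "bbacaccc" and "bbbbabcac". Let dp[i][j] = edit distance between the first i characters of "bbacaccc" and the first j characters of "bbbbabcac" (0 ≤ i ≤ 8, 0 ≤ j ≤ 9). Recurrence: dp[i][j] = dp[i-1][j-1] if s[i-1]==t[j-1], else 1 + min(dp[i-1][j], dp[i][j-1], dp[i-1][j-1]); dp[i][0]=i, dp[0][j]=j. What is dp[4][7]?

3

   ''  b  b  b  b  a  b  c  a  c
''  0  1  2  3  4  5  6  7  8  9
 b  1  0  1  2  3  4  5  6  7  8
 b  2  1  0  1  2  3  4  5  6  7
 a  3  2  1  1  2  2  3  4  5  6
 c  4  3  2  2  2  3  3  3  4  5
 a  5  4  3  3  3  2  3  4  3  4
 c  6  5  4  4  4  3  3  3  4  3
 c  7  6  5  5  5  4  4  3  4  4
 c  8  7  6  6  6  5  5  4  4  4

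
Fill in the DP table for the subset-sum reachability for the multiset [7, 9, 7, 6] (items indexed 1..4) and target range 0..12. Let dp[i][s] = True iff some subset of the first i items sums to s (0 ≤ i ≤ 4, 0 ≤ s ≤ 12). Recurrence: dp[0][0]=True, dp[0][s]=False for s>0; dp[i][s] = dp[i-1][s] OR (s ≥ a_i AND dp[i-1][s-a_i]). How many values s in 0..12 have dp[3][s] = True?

i\s   0   1   2   3   4   5   6   7   8   9  10  11  12
  0   T   F   F   F   F   F   F   F   F   F   F   F   F
  1   T   F   F   F   F   F   F   T   F   F   F   F   F
  2   T   F   F   F   F   F   F   T   F   T   F   F   F
  3   T   F   F   F   F   F   F   T   F   T   F   F   F
  4   T   F   F   F   F   F   T   T   F   T   F   F   F

3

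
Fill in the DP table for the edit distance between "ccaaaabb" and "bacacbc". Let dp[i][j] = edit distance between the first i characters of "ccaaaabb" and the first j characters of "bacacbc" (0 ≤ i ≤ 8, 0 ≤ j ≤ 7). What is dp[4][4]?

   ''  b  a  c  a  c  b  c
''  0  1  2  3  4  5  6  7
 c  1  1  2  2  3  4  5  6
 c  2  2  2  2  3  3  4  5
 a  3  3  2  3  2  3  4  5
 a  4  4  3  3  3  3  4  5
 a  5  5  4  4  3  4  4  5
 a  6  6  5  5  4  4  5  5
 b  7  6  6  6  5  5  4  5
 b  8  7  7  7  6  6  5  5

3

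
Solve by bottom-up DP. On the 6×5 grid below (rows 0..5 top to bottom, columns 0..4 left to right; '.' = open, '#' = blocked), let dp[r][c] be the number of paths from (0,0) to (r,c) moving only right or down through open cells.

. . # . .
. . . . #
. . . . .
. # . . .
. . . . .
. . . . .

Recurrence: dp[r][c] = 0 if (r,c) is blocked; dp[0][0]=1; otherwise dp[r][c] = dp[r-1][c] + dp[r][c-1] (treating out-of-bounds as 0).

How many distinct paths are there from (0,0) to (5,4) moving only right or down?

r\c   0   1   2   3   4
  0   1   1   0   0   0
  1   1   2   2   2   0
  2   1   3   5   7   7
  3   1   0   5  12  19
  4   1   1   6  18  37
  5   1   2   8  26  63

63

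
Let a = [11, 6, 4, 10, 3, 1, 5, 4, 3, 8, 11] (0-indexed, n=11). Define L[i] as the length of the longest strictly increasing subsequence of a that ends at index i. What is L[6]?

   i    0    1    2    3    4    5    6    7    8    9   10
a[i]   11    6    4   10    3    1    5    4    3    8   11
L[i]    1    1    1    2    1    1    2    2    2    3    4

2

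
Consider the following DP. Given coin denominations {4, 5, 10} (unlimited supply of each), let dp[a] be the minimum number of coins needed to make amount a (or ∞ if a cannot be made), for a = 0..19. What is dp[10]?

1

 a  0  1  2  3  4  5  6  7  8  9 10 11 12 13 14 15 16 17 18 19
dp  0  -  -  -  1  1  -  -  2  2  1  -  3  3  2  2  4  4  3  3
(- denotes ∞ / unreachable)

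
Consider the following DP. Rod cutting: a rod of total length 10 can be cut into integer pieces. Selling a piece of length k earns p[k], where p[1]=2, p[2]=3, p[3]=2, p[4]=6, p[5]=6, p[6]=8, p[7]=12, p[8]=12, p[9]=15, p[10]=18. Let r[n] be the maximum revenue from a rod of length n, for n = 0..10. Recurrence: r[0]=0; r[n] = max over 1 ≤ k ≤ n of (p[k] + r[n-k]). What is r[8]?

   n    0    1    2    3    4    5    6    7    8    9   10
r[n]    0    2    4    6    8   10   12   14   16   18   20

16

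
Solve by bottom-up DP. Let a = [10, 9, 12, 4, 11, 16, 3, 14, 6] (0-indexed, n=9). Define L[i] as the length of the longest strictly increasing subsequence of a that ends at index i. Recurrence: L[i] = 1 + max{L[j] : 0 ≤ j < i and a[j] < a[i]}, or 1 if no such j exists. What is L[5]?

3

   i    0    1    2    3    4    5    6    7    8
a[i]   10    9   12    4   11   16    3   14    6
L[i]    1    1    2    1    2    3    1    3    2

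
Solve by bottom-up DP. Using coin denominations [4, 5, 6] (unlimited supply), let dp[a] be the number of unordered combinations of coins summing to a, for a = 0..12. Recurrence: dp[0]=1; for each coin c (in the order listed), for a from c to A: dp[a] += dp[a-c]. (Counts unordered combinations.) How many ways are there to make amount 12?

2

after  coin     0     1     2     3     4     5     6     7     8     9    10    11    12
          4     1     0     0     0     1     0     0     0     1     0     0     0     1
          5     1     0     0     0     1     1     0     0     1     1     1     0     1
          6     1     0     0     0     1     1     1     0     1     1     2     1     2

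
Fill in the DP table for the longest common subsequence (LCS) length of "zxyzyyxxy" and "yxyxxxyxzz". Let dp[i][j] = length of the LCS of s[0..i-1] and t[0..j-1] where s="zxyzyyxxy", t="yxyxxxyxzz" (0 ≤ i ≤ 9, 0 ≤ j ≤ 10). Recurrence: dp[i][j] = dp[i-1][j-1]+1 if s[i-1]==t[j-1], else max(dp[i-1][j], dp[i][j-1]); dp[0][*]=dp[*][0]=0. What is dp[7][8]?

   ''  y  x  y  x  x  x  y  x  z  z
''  0  0  0  0  0  0  0  0  0  0  0
 z  0  0  0  0  0  0  0  0  0  1  1
 x  0  0  1  1  1  1  1  1  1  1  1
 y  0  1  1  2  2  2  2  2  2  2  2
 z  0  1  1  2  2  2  2  2  2  3  3
 y  0  1  1  2  2  2  2  3  3  3  3
 y  0  1  1  2  2  2  2  3  3  3  3
 x  0  1  2  2  3  3  3  3  4  4  4
 x  0  1  2  2  3  4  4  4  4  4  4
 y  0  1  2  3  3  4  4  5  5  5  5

4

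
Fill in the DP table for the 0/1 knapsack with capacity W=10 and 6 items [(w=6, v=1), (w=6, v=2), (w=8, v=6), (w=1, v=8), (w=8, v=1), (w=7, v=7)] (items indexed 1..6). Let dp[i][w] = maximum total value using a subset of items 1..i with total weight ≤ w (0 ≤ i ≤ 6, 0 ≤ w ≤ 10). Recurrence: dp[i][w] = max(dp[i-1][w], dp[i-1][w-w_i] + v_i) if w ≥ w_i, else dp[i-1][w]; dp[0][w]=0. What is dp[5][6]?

i\w   0   1   2   3   4   5   6   7   8   9  10
  0   0   0   0   0   0   0   0   0   0   0   0
  1   0   0   0   0   0   0   1   1   1   1   1
  2   0   0   0   0   0   0   2   2   2   2   2
  3   0   0   0   0   0   0   2   2   6   6   6
  4   0   8   8   8   8   8   8  10  10  14  14
  5   0   8   8   8   8   8   8  10  10  14  14
  6   0   8   8   8   8   8   8  10  15  15  15

8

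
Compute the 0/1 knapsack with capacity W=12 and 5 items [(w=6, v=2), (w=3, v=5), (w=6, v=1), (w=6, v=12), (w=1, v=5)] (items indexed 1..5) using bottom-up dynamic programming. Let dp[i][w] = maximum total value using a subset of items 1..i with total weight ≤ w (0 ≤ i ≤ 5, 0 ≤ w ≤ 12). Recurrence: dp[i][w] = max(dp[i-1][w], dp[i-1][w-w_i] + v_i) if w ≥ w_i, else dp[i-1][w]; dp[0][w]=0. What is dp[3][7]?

5

i\w   0   1   2   3   4   5   6   7   8   9  10  11  12
  0   0   0   0   0   0   0   0   0   0   0   0   0   0
  1   0   0   0   0   0   0   2   2   2   2   2   2   2
  2   0   0   0   5   5   5   5   5   5   7   7   7   7
  3   0   0   0   5   5   5   5   5   5   7   7   7   7
  4   0   0   0   5   5   5  12  12  12  17  17  17  17
  5   0   5   5   5  10  10  12  17  17  17  22  22  22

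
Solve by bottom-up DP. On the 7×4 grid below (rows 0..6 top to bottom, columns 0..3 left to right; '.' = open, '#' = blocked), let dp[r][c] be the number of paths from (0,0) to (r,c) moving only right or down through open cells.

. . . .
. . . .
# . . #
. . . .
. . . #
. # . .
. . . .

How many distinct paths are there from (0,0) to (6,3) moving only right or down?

18

r\c   0   1   2   3
  0   1   1   1   1
  1   1   2   3   4
  2   0   2   5   0
  3   0   2   7   7
  4   0   2   9   0
  5   0   0   9   9
  6   0   0   9  18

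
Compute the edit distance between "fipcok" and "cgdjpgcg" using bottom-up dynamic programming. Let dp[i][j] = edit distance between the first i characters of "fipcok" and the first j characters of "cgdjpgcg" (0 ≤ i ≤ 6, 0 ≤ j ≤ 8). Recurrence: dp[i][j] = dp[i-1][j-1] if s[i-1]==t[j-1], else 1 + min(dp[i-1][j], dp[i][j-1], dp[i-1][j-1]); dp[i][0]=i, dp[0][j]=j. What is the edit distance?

7

   ''  c  g  d  j  p  g  c  g
''  0  1  2  3  4  5  6  7  8
 f  1  1  2  3  4  5  6  7  8
 i  2  2  2  3  4  5  6  7  8
 p  3  3  3  3  4  4  5  6  7
 c  4  3  4  4  4  5  5  5  6
 o  5  4  4  5  5  5  6  6  6
 k  6  5  5  5  6  6  6  7  7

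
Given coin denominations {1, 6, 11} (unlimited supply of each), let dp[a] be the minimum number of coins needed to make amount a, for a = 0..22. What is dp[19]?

 a  0  1  2  3  4  5  6  7  8  9 10 11 12 13 14 15 16 17 18 19 20 21 22
dp  0  1  2  3  4  5  1  2  3  4  5  1  2  3  4  5  6  2  3  4  5  6  2

4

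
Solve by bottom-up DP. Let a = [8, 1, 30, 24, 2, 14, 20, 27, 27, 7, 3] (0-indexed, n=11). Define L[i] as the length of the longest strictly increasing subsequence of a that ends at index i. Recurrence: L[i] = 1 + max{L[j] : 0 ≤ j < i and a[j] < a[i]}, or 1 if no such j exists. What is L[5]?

   i    0    1    2    3    4    5    6    7    8    9   10
a[i]    8    1   30   24    2   14   20   27   27    7    3
L[i]    1    1    2    2    2    3    4    5    5    3    3

3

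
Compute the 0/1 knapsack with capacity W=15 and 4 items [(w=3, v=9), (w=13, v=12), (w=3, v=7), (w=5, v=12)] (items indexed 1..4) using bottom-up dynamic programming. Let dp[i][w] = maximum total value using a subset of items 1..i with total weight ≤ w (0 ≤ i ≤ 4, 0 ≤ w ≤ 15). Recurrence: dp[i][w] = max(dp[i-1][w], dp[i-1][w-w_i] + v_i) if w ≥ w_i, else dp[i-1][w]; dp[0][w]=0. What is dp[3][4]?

9

i\w   0   1   2   3   4   5   6   7   8   9  10  11  12  13  14  15
  0   0   0   0   0   0   0   0   0   0   0   0   0   0   0   0   0
  1   0   0   0   9   9   9   9   9   9   9   9   9   9   9   9   9
  2   0   0   0   9   9   9   9   9   9   9   9   9   9  12  12  12
  3   0   0   0   9   9   9  16  16  16  16  16  16  16  16  16  16
  4   0   0   0   9   9  12  16  16  21  21  21  28  28  28  28  28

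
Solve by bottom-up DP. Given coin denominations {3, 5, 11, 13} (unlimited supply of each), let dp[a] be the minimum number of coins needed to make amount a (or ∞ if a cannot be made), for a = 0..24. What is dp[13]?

1

 a  0  1  2  3  4  5  6  7  8  9 10 11 12 13 14 15 16 17 18 19 20 21 22 23 24
dp  0  -  -  1  -  1  2  -  2  3  2  1  4  1  2  3  2  3  2  3  4  3  2  3  2
(- denotes ∞ / unreachable)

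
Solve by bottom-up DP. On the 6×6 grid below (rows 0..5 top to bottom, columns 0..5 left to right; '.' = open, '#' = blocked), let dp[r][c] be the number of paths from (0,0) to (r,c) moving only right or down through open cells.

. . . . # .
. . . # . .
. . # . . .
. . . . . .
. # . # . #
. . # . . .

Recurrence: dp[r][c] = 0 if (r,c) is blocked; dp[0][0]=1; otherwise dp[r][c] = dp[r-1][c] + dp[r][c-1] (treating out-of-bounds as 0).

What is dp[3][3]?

r\c   0   1   2   3   4   5
  0   1   1   1   1   0   0
  1   1   2   3   0   0   0
  2   1   3   0   0   0   0
  3   1   4   4   4   4   4
  4   1   0   4   0   4   0
  5   1   1   0   0   4   4

4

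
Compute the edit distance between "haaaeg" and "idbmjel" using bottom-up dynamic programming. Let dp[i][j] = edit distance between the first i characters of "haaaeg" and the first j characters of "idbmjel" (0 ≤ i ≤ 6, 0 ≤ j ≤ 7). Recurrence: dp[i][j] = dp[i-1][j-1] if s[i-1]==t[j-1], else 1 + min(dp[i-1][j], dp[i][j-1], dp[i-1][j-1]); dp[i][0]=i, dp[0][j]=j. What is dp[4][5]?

5

   ''  i  d  b  m  j  e  l
''  0  1  2  3  4  5  6  7
 h  1  1  2  3  4  5  6  7
 a  2  2  2  3  4  5  6  7
 a  3  3  3  3  4  5  6  7
 a  4  4  4  4  4  5  6  7
 e  5  5  5  5  5  5  5  6
 g  6  6  6  6  6  6  6  6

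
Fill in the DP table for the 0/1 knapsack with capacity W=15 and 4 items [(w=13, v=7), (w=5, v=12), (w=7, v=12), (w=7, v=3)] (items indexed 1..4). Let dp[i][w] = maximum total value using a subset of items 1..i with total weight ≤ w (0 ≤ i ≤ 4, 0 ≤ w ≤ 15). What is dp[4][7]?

i\w   0   1   2   3   4   5   6   7   8   9  10  11  12  13  14  15
  0   0   0   0   0   0   0   0   0   0   0   0   0   0   0   0   0
  1   0   0   0   0   0   0   0   0   0   0   0   0   0   7   7   7
  2   0   0   0   0   0  12  12  12  12  12  12  12  12  12  12  12
  3   0   0   0   0   0  12  12  12  12  12  12  12  24  24  24  24
  4   0   0   0   0   0  12  12  12  12  12  12  12  24  24  24  24

12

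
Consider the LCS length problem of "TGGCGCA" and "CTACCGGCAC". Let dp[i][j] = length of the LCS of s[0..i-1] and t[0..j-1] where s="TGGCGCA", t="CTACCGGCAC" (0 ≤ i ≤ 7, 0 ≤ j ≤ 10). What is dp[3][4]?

1

   ''  C  T  A  C  C  G  G  C  A  C
''  0  0  0  0  0  0  0  0  0  0  0
 T  0  0  1  1  1  1  1  1  1  1  1
 G  0  0  1  1  1  1  2  2  2  2  2
 G  0  0  1  1  1  1  2  3  3  3  3
 C  0  1  1  1  2  2  2  3  4  4  4
 G  0  1  1  1  2  2  3  3  4  4  4
 C  0  1  1  1  2  3  3  3  4  4  5
 A  0  1  1  2  2  3  3  3  4  5  5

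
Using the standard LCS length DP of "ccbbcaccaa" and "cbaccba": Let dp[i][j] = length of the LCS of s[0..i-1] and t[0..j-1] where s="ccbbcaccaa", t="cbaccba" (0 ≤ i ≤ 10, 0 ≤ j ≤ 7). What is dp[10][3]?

   ''  c  b  a  c  c  b  a
''  0  0  0  0  0  0  0  0
 c  0  1  1  1  1  1  1  1
 c  0  1  1  1  2  2  2  2
 b  0  1  2  2  2  2  3  3
 b  0  1  2  2  2  2  3  3
 c  0  1  2  2  3  3  3  3
 a  0  1  2  3  3  3  3  4
 c  0  1  2  3  4  4  4  4
 c  0  1  2  3  4  5  5  5
 a  0  1  2  3  4  5  5  6
 a  0  1  2  3  4  5  5  6

3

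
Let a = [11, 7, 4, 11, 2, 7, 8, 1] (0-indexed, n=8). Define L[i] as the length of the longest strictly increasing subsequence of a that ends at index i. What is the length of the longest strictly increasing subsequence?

3

   i    0    1    2    3    4    5    6    7
a[i]   11    7    4   11    2    7    8    1
L[i]    1    1    1    2    1    2    3    1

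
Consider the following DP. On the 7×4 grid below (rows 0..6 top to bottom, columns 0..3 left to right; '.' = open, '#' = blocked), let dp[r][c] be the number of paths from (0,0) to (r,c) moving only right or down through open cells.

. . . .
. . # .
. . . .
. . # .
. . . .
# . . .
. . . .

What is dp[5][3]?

r\c   0   1   2   3
  0   1   1   1   1
  1   1   2   0   1
  2   1   3   3   4
  3   1   4   0   4
  4   1   5   5   9
  5   0   5  10  19
  6   0   5  15  34

19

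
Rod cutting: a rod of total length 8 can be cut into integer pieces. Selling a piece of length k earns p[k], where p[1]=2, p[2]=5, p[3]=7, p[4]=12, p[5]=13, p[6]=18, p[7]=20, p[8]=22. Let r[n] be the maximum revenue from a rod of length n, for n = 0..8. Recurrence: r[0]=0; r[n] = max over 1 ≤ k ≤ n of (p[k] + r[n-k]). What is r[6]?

   n    0    1    2    3    4    5    6    7    8
r[n]    0    2    5    7   12   14   18   20   24

18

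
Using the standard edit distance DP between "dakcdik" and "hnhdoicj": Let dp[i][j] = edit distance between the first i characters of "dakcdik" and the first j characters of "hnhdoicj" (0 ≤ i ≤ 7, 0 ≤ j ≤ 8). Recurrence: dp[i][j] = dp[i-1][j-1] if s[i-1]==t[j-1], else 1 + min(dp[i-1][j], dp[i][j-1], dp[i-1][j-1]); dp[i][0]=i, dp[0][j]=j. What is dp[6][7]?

   ''  h  n  h  d  o  i  c  j
''  0  1  2  3  4  5  6  7  8
 d  1  1  2  3  3  4  5  6  7
 a  2  2  2  3  4  4  5  6  7
 k  3  3  3  3  4  5  5  6  7
 c  4  4  4  4  4  5  6  5  6
 d  5  5  5  5  4  5  6  6  6
 i  6  6  6  6  5  5  5  6  7
 k  7  7  7  7  6  6  6  6  7

6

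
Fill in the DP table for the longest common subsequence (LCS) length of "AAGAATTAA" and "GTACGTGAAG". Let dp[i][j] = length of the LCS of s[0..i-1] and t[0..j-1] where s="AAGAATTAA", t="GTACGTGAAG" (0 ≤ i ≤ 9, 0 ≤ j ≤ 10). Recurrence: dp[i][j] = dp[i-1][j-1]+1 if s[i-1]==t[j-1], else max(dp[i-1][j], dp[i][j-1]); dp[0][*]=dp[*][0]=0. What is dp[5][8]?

3

   ''  G  T  A  C  G  T  G  A  A  G
''  0  0  0  0  0  0  0  0  0  0  0
 A  0  0  0  1  1  1  1  1  1  1  1
 A  0  0  0  1  1  1  1  1  2  2  2
 G  0  1  1  1  1  2  2  2  2  2  3
 A  0  1  1  2  2  2  2  2  3  3  3
 A  0  1  1  2  2  2  2  2  3  4  4
 T  0  1  2  2  2  2  3  3  3  4  4
 T  0  1  2  2  2  2  3  3  3  4  4
 A  0  1  2  3  3  3  3  3  4  4  4
 A  0  1  2  3  3  3  3  3  4  5  5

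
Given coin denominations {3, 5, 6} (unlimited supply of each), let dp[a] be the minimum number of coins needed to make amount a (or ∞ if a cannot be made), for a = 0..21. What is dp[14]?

3

 a  0  1  2  3  4  5  6  7  8  9 10 11 12 13 14 15 16 17 18 19 20 21
dp  0  -  -  1  -  1  1  -  2  2  2  2  2  3  3  3  3  3  3  4  4  4
(- denotes ∞ / unreachable)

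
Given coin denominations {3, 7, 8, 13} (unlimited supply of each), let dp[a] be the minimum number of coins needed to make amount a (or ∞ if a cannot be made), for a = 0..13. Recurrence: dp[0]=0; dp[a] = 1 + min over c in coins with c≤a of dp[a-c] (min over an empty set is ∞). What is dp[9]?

 a  0  1  2  3  4  5  6  7  8  9 10 11 12 13
dp  0  -  -  1  -  -  2  1  1  3  2  2  4  1
(- denotes ∞ / unreachable)

3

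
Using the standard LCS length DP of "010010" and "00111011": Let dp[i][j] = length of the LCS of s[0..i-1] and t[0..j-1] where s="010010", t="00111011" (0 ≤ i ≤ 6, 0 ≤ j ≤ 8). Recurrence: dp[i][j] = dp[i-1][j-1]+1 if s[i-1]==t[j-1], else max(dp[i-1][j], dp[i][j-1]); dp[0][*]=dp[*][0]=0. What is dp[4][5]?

2

   ''  0  0  1  1  1  0  1  1
''  0  0  0  0  0  0  0  0  0
 0  0  1  1  1  1  1  1  1  1
 1  0  1  1  2  2  2  2  2  2
 0  0  1  2  2  2  2  3  3  3
 0  0  1  2  2  2  2  3  3  3
 1  0  1  2  3  3  3  3  4  4
 0  0  1  2  3  3  3  4  4  4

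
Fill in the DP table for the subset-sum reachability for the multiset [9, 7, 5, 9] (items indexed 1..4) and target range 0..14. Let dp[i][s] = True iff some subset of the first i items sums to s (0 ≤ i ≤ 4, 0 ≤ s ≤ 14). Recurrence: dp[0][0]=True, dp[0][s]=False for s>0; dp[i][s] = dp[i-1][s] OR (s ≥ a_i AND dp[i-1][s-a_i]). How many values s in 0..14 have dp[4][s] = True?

6

i\s   0   1   2   3   4   5   6   7   8   9  10  11  12  13  14
  0   T   F   F   F   F   F   F   F   F   F   F   F   F   F   F
  1   T   F   F   F   F   F   F   F   F   T   F   F   F   F   F
  2   T   F   F   F   F   F   F   T   F   T   F   F   F   F   F
  3   T   F   F   F   F   T   F   T   F   T   F   F   T   F   T
  4   T   F   F   F   F   T   F   T   F   T   F   F   T   F   T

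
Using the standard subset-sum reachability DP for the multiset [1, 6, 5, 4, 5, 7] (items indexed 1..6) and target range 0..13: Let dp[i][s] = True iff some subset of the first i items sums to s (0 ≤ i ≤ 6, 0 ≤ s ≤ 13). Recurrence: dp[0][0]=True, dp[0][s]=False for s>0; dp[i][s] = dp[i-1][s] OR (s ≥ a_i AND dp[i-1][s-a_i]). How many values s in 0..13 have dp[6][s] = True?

12

i\s   0   1   2   3   4   5   6   7   8   9  10  11  12  13
  0   T   F   F   F   F   F   F   F   F   F   F   F   F   F
  1   T   T   F   F   F   F   F   F   F   F   F   F   F   F
  2   T   T   F   F   F   F   T   T   F   F   F   F   F   F
  3   T   T   F   F   F   T   T   T   F   F   F   T   T   F
  4   T   T   F   F   T   T   T   T   F   T   T   T   T   F
  5   T   T   F   F   T   T   T   T   F   T   T   T   T   F
  6   T   T   F   F   T   T   T   T   T   T   T   T   T   T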